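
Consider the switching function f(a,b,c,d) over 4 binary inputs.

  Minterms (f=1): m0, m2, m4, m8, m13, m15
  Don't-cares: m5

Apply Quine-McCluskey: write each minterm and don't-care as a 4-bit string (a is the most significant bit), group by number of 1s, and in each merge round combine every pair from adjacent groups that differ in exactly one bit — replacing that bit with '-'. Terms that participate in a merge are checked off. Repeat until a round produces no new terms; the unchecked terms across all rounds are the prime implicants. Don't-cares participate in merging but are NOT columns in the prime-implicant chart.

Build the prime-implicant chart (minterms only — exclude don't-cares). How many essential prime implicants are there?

[col 0] 0000*, 0010*, 0100*, 0101*, 1000*, 1101*, 1111*
[col 1] -000, -101, 0-00, 00-0, 010-, 11-1
Prime implicants: -000, -101, 0-00, 00-0, 010-, 11-1
PI chart (minterm → PIs covering it):
  0 | -000,0-00,00-0
  2 | 00-0  (sole → essential)
  4 | 0-00,010-
  8 | -000  (sole → essential)
  13 | -101,11-1
  15 | 11-1  (sole → essential)
Essential prime implicants: -000, 00-0, 11-1

3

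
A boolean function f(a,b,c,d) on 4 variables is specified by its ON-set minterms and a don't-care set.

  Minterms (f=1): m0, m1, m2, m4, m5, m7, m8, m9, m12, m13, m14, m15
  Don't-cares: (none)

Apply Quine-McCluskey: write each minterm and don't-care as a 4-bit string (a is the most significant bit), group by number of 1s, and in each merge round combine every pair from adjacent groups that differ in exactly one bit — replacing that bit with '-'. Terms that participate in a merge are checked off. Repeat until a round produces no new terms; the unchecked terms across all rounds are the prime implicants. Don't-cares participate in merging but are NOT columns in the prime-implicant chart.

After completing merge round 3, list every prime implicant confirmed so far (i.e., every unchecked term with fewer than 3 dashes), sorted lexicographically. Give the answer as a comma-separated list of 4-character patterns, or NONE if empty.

Round 0: 0000✓ 0001✓ 0010✓ 0100✓ 0101✓ 0111✓ 1000✓ 1001✓ 1100✓ 1101✓ 1110✓ 1111✓
Round 1: -000✓ -001✓ -100✓ -101✓ -111✓ 0-00✓ 0-01✓ 00-0 000-✓ 01-1✓ 010-✓ 1-00✓ 1-01✓ 100-✓ 11-0✓ 11-1✓ 110-✓ 111-✓
Round 2: --00✓ --01✓ -00-✓ -1-1 -10-✓ 0-0-✓ 1-0-✓ 11--
Round 3: --0-
PIs = {--0-, -1-1, 00-0, 11--}

-1-1, 00-0, 11--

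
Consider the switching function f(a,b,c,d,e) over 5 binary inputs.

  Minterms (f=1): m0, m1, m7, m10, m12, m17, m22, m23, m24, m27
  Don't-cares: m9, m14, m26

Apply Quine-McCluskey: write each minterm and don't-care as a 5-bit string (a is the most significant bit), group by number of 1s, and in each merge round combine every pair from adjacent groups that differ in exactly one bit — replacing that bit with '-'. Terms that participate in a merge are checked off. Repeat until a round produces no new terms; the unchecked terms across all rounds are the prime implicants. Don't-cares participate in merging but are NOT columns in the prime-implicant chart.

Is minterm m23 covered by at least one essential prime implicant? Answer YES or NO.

YES

size-2^0 implicants → 00000(✓)  00001(✓)  00111(✓)  01001(✓)  01010(✓)  01100(✓)  01110(✓)  10001(✓)  10110(✓)  10111(✓)  11000(✓)  11010(✓)  11011(✓)
size-2^1 implicants → -0001  -0111  -1010  0-001  0000-  01-10  011-0  1011-  110-0  1101-
Unchecked terms (primes): -0001, -0111, -1010, 0-001, 0000-, 01-10, 011-0, 1011-, 110-0, 1101-
Minterm coverage:
  m0 ⊆ 0000- [E]
  m1 ⊆ -0001,0-001,0000-
  m7 ⊆ -0111 [E]
  m10 ⊆ -1010,01-10
  m12 ⊆ 011-0 [E]
  m17 ⊆ -0001 [E]
  m22 ⊆ 1011- [E]
  m23 ⊆ -0111,1011-
  m24 ⊆ 110-0 [E]
  m27 ⊆ 1101- [E]
E = {-0001, -0111, 0000-, 011-0, 1011-, 110-0, 1101-}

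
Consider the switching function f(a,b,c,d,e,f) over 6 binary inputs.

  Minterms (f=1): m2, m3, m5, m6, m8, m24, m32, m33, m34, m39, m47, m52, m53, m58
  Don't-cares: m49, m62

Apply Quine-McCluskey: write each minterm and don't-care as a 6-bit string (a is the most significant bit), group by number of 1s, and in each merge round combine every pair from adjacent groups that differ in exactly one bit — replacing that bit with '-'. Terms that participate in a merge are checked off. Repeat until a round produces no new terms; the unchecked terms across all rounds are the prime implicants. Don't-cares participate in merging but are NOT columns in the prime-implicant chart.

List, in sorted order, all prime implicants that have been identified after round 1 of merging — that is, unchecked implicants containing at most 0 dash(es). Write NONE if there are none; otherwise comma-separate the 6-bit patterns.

000101

size-2^0 implicants → 000010(✓)  000011(✓)  000101  000110(✓)  001000(✓)  011000(✓)  100000(✓)  100001(✓)  100010(✓)  100111(✓)  101111(✓)  110001(✓)  110100(✓)  110101(✓)  111010(✓)  111110(✓)
size-2^1 implicants → -00010  0-1000  000-10  00001-  1-0001  10-111  1000-0  10000-  110-01  11010-  111-10
Unchecked terms (primes): -00010, 0-1000, 000-10, 00001-, 000101, 1-0001, 10-111, 1000-0, 10000-, 110-01, 11010-, 111-10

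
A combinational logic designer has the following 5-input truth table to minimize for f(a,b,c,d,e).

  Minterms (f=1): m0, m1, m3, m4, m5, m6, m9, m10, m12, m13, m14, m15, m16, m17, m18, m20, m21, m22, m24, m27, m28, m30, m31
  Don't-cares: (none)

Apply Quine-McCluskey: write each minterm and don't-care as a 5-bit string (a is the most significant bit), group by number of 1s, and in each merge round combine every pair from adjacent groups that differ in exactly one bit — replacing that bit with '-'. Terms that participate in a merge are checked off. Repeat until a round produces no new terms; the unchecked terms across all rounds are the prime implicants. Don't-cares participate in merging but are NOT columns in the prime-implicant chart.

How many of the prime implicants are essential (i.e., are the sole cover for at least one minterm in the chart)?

[col 0] 00000*, 00001*, 00011*, 00100*, 00101*, 00110*, 01001*, 01010*, 01100*, 01101*, 01110*, 01111*, 10000*, 10001*, 10010*, 10100*, 10101*, 10110*, 11000*, 11011*, 11100*, 11110*, 11111*
[col 1] -0000*, -0001*, -0100*, -0101*, -0110*, -1100*, -1110*, -1111*, 0-001*, 0-100*, 0-101*, 0-110*, 00-00*, 00-01*, 000-1, 0000-*, 001-0*, 0010-*, 01-01*, 01-10, 011-0*, 011-1*, 0110-*, 0111-*, 1-000*, 1-100*, 1-110*, 10-00*, 10-01*, 10-10*, 100-0*, 1000-*, 101-0*, 1010-*, 11-00*, 11-11, 111-0*, 1111-*
[col 2] --100*, --110*, -0-00*, -0-01*, -000-*, -01-0*, -010-*, -11-0*, -111-, 0--01, 0-1-0*, 0-10-, 00-0-*, 011--, 1--00, 1-1-0*, 10--0, 10-0-*
[col 3] --1-0, -0-0-
Prime implicants: --1-0, -0-0-, -111-, 0--01, 0-10-, 000-1, 01-10, 011--, 1--00, 10--0, 11-11
PI chart (minterm → PIs covering it):
  0 | -0-0-  (sole → essential)
  1 | -0-0-,0--01,000-1
  3 | 000-1  (sole → essential)
  4 | --1-0,-0-0-,0-10-
  5 | -0-0-,0--01,0-10-
  6 | --1-0  (sole → essential)
  9 | 0--01  (sole → essential)
  10 | 01-10  (sole → essential)
  12 | --1-0,0-10-,011--
  13 | 0--01,0-10-,011--
  14 | --1-0,-111-,01-10,011--
  15 | -111-,011--
  16 | -0-0-,1--00,10--0
  17 | -0-0-  (sole → essential)
  18 | 10--0  (sole → essential)
  20 | --1-0,-0-0-,1--00,10--0
  21 | -0-0-  (sole → essential)
  22 | --1-0,10--0
  24 | 1--00  (sole → essential)
  27 | 11-11  (sole → essential)
  28 | --1-0,1--00
  30 | --1-0,-111-
  31 | -111-,11-11
Essential prime implicants: --1-0, -0-0-, 0--01, 000-1, 01-10, 1--00, 10--0, 11-11

8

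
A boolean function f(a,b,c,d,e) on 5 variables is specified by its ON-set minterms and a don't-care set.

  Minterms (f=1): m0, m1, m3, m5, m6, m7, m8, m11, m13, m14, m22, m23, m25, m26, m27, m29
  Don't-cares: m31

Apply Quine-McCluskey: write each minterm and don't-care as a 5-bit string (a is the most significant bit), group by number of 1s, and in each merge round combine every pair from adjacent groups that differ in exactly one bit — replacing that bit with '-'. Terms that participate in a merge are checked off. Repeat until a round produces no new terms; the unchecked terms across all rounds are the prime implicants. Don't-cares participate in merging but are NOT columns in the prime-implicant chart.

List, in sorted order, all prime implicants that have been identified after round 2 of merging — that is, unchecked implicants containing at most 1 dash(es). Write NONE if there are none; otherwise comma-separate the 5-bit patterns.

size-2^0 implicants → 00000(✓)  00001(✓)  00011(✓)  00101(✓)  00110(✓)  00111(✓)  01000(✓)  01011(✓)  01101(✓)  01110(✓)  10110(✓)  10111(✓)  11001(✓)  11010(✓)  11011(✓)  11101(✓)  11111(✓)
size-2^1 implicants → -0110(✓)  -0111(✓)  -1011  -1101  0-000  0-011  0-101  0-110  00-01(✓)  00-11(✓)  000-1(✓)  0000-  001-1(✓)  0011-(✓)  1-111  1011-(✓)  11-01(✓)  11-11(✓)  110-1(✓)  1101-  111-1(✓)
size-2^2 implicants → -011-  00--1  11--1
Unchecked terms (primes): -011-, -1011, -1101, 0-000, 0-011, 0-101, 0-110, 00--1, 0000-, 1-111, 11--1, 1101-

-1011, -1101, 0-000, 0-011, 0-101, 0-110, 0000-, 1-111, 1101-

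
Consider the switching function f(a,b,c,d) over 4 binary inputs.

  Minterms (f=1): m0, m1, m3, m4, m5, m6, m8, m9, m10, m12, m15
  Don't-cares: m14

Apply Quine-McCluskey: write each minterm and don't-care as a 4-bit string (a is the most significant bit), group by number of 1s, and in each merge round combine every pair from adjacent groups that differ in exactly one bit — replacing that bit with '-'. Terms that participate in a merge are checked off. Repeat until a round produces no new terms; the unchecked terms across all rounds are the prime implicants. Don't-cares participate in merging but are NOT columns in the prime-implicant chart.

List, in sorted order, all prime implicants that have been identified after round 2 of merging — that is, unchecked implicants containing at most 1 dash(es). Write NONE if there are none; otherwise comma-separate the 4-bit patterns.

[col 0] 0000*, 0001*, 0011*, 0100*, 0101*, 0110*, 1000*, 1001*, 1010*, 1100*, 1110*, 1111*
[col 1] -000*, -001*, -100*, -110*, 0-00*, 0-01*, 00-1, 000-*, 01-0*, 010-*, 1-00*, 1-10*, 10-0*, 100-*, 11-0*, 111-
[col 2] --00, -00-, -1-0, 0-0-, 1--0
Prime implicants: --00, -00-, -1-0, 0-0-, 00-1, 1--0, 111-

00-1, 111-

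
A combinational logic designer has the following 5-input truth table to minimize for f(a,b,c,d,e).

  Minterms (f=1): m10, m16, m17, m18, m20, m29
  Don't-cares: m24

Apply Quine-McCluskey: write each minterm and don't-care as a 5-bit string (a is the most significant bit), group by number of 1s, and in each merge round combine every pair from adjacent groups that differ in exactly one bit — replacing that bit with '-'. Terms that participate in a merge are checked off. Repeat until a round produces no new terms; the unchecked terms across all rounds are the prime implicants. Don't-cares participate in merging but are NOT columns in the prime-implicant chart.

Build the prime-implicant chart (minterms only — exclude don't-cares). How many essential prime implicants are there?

5

[col 0] 01010, 10000*, 10001*, 10010*, 10100*, 11000*, 11101
[col 1] 1-000, 10-00, 100-0, 1000-
Prime implicants: 01010, 1-000, 10-00, 100-0, 1000-, 11101
PI chart (minterm → PIs covering it):
  10 | 01010  (sole → essential)
  16 | 1-000,10-00,100-0,1000-
  17 | 1000-  (sole → essential)
  18 | 100-0  (sole → essential)
  20 | 10-00  (sole → essential)
  29 | 11101  (sole → essential)
Essential prime implicants: 01010, 10-00, 100-0, 1000-, 11101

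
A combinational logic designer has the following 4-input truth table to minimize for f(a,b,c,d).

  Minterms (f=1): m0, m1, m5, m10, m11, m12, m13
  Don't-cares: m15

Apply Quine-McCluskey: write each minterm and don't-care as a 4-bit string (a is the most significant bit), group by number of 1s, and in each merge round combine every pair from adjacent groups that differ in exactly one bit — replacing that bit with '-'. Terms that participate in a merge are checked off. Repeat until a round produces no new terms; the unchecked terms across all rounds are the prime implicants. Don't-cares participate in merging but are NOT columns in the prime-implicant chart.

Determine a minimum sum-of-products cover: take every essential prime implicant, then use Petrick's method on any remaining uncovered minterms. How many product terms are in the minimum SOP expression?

4

[col 0] 0000*, 0001*, 0101*, 1010*, 1011*, 1100*, 1101*, 1111*
[col 1] -101, 0-01, 000-, 1-11, 101-, 11-1, 110-
Prime implicants: -101, 0-01, 000-, 1-11, 101-, 11-1, 110-
PI chart (minterm → PIs covering it):
  0 | 000-  (sole → essential)
  1 | 0-01,000-
  5 | -101,0-01
  10 | 101-  (sole → essential)
  11 | 1-11,101-
  12 | 110-  (sole → essential)
  13 | -101,11-1,110-
Essential prime implicants: 000-, 101-, 110-
Petrick residual → -101
Minimum SOP uses 4 PIs: bc'd + a'b'c' + ab'c + abc'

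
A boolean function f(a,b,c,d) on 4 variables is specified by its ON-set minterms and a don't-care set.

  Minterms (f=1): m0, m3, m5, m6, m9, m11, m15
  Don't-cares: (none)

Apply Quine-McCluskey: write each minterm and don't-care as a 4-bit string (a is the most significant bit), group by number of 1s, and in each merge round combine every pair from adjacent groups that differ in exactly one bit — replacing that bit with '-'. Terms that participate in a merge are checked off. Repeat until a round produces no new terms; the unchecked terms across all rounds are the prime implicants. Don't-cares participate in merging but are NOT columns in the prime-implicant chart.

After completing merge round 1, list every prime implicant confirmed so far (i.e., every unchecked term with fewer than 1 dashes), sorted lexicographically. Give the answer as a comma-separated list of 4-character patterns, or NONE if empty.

Round 0: 0000 0011✓ 0101 0110 1001✓ 1011✓ 1111✓
Round 1: -011 1-11 10-1
PIs = {-011, 0000, 0101, 0110, 1-11, 10-1}

0000, 0101, 0110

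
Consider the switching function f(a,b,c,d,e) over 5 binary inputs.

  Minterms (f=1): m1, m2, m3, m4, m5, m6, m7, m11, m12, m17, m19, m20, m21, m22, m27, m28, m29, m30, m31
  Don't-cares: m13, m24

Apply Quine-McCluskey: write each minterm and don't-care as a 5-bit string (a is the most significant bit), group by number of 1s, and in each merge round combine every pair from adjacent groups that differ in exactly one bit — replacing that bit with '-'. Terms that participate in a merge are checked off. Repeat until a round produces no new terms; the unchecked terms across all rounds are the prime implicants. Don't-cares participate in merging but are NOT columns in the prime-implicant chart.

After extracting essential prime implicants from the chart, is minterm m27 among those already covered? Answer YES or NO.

YES

size-2^0 implicants → 00001(✓)  00010(✓)  00011(✓)  00100(✓)  00101(✓)  00110(✓)  00111(✓)  01011(✓)  01100(✓)  01101(✓)  10001(✓)  10011(✓)  10100(✓)  10101(✓)  10110(✓)  11000(✓)  11011(✓)  11100(✓)  11101(✓)  11110(✓)  11111(✓)
size-2^1 implicants → -0001(✓)  -0011(✓)  -0100(✓)  -0101(✓)  -0110(✓)  -1011(✓)  -1100(✓)  -1101(✓)  0-011(✓)  0-100(✓)  0-101(✓)  00-01(✓)  00-10(✓)  00-11(✓)  000-1(✓)  0001-(✓)  001-0(✓)  001-1(✓)  0010-(✓)  0011-(✓)  0110-(✓)  1-011(✓)  1-100(✓)  1-101(✓)  1-110(✓)  10-01(✓)  100-1(✓)  101-0(✓)  1010-(✓)  11-00  11-11  111-0(✓)  111-1(✓)  1110-(✓)  1111-(✓)
size-2^2 implicants → --011  --100(✓)  --101(✓)  -0-01  -00-1  -01-0  -010-(✓)  -110-(✓)  0-10-(✓)  00--1  00-1-  001--  1-1-0  1-10-(✓)  111--
size-2^3 implicants → --10-
Unchecked terms (primes): --011, --10-, -0-01, -00-1, -01-0, 00--1, 00-1-, 001--, 1-1-0, 11-00, 11-11, 111--
Minterm coverage:
  m1 ⊆ -0-01,-00-1,00--1
  m2 ⊆ 00-1- [E]
  m3 ⊆ --011,-00-1,00--1,00-1-
  m4 ⊆ --10-,-01-0,001--
  m5 ⊆ --10-,-0-01,00--1,001--
  m6 ⊆ -01-0,00-1-,001--
  m7 ⊆ 00--1,00-1-,001--
  m11 ⊆ --011 [E]
  m12 ⊆ --10- [E]
  m17 ⊆ -0-01,-00-1
  m19 ⊆ --011,-00-1
  m20 ⊆ --10-,-01-0,1-1-0
  m21 ⊆ --10-,-0-01
  m22 ⊆ -01-0,1-1-0
  m27 ⊆ --011,11-11
  m28 ⊆ --10-,1-1-0,11-00,111--
  m29 ⊆ --10-,111--
  m30 ⊆ 1-1-0,111--
  m31 ⊆ 11-11,111--
E = {--011, --10-, 00-1-}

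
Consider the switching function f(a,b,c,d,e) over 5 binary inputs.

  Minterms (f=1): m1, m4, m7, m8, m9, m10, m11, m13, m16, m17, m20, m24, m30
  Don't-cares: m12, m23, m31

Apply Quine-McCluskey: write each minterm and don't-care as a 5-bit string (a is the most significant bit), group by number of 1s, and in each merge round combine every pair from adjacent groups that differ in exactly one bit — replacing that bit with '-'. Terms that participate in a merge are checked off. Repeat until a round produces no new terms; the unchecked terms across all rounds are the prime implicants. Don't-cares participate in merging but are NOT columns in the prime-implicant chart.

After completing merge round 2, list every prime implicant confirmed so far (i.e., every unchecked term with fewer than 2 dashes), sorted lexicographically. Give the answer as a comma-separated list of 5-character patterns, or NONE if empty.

-0001, -0100, -0111, -1000, 0-001, 0-100, 1-000, 1-111, 10-00, 1000-, 1111-

size-2^0 implicants → 00001(✓)  00100(✓)  00111(✓)  01000(✓)  01001(✓)  01010(✓)  01011(✓)  01100(✓)  01101(✓)  10000(✓)  10001(✓)  10100(✓)  10111(✓)  11000(✓)  11110(✓)  11111(✓)
size-2^1 implicants → -0001  -0100  -0111  -1000  0-001  0-100  01-00(✓)  01-01(✓)  010-0(✓)  010-1(✓)  0100-(✓)  0101-(✓)  0110-(✓)  1-000  1-111  10-00  1000-  1111-
size-2^2 implicants → 01-0-  010--
Unchecked terms (primes): -0001, -0100, -0111, -1000, 0-001, 0-100, 01-0-, 010--, 1-000, 1-111, 10-00, 1000-, 1111-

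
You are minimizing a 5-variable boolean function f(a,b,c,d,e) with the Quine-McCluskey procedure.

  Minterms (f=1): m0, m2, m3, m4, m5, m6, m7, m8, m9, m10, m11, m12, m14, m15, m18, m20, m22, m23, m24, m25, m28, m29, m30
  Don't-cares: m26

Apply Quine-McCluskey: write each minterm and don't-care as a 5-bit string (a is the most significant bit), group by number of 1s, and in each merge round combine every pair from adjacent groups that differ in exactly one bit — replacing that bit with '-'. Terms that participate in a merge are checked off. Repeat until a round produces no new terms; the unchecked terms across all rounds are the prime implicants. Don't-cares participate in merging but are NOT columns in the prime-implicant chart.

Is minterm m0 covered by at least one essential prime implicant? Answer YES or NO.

YES

Round 0: 00000✓ 00010✓ 00011✓ 00100✓ 00101✓ 00110✓ 00111✓ 01000✓ 01001✓ 01010✓ 01011✓ 01100✓ 01110✓ 01111✓ 10010✓ 10100✓ 10110✓ 10111✓ 11000✓ 11001✓ 11010✓ 11100✓ 11101✓ 11110✓
Round 1: -0010✓ -0100✓ -0110✓ -0111✓ -1000✓ -1001✓ -1010✓ -1100✓ -1110✓ 0-000✓ 0-010✓ 0-011✓ 0-100✓ 0-110✓ 0-111✓ 00-00✓ 00-10✓ 00-11✓ 000-0✓ 0001-✓ 001-0✓ 001-1✓ 0010-✓ 0011-✓ 01-00✓ 01-10✓ 01-11✓ 010-0✓ 010-1✓ 0100-✓ 0101-✓ 011-0✓ 0111-✓ 1-010✓ 1-100✓ 1-110✓ 10-10✓ 101-0✓ 1011-✓ 11-00✓ 11-01✓ 11-10✓ 110-0✓ 1100-✓ 111-0✓ 1110-✓
Round 2: --010✓ --100✓ --110✓ -0-10✓ -01-0✓ -011- -1-00✓ -1-10✓ -10-0✓ -100- -11-0✓ 0--00✓ 0--10✓ 0--11✓ 0-0-0✓ 0-01-✓ 0-1-0✓ 0-11-✓ 00--0✓ 00-1-✓ 001-- 01--0✓ 01-1-✓ 010-- 1--10✓ 1-1-0✓ 11--0✓ 11-0-
Round 3: ---10 --1-0 -1--0 0---0 0--1-
PIs = {---10, --1-0, -011-, -1--0, -100-, 0---0, 0--1-, 001--, 010--, 11-0-}
Coverage chart:
  m0: 0---0 ←essential
  m2: ---10,0---0,0--1-
  m3: 0--1- ←essential
  m4: --1-0,0---0,001--
  m5: 001-- ←essential
  m6: ---10,--1-0,-011-,0---0,0--1-,001--
  m7: -011-,0--1-,001--
  m8: -1--0,-100-,0---0,010--
  m9: -100-,010--
  m10: ---10,-1--0,0---0,0--1-,010--
  m11: 0--1-,010--
  m12: --1-0,-1--0,0---0
  m14: ---10,--1-0,-1--0,0---0,0--1-
  m15: 0--1- ←essential
  m18: ---10 ←essential
  m20: --1-0 ←essential
  m22: ---10,--1-0,-011-
  m23: -011- ←essential
  m24: -1--0,-100-,11-0-
  m25: -100-,11-0-
  m28: --1-0,-1--0,11-0-
  m29: 11-0- ←essential
  m30: ---10,--1-0,-1--0
Essential: ---10, --1-0, -011-, 0---0, 0--1-, 001--, 11-0-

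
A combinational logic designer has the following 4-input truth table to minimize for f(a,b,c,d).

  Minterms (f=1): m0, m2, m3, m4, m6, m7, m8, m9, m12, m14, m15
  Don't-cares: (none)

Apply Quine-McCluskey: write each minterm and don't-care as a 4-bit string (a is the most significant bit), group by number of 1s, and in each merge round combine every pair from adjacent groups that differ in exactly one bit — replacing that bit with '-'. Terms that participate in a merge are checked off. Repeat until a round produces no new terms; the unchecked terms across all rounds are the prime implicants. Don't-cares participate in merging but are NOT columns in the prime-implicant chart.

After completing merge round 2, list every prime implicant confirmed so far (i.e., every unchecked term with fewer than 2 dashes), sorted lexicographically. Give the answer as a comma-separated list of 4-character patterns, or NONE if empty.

Round 0: 0000✓ 0010✓ 0011✓ 0100✓ 0110✓ 0111✓ 1000✓ 1001✓ 1100✓ 1110✓ 1111✓
Round 1: -000✓ -100✓ -110✓ -111✓ 0-00✓ 0-10✓ 0-11✓ 00-0✓ 001-✓ 01-0✓ 011-✓ 1-00✓ 100- 11-0✓ 111-✓
Round 2: --00 -1-0 -11- 0--0 0-1-
PIs = {--00, -1-0, -11-, 0--0, 0-1-, 100-}

100-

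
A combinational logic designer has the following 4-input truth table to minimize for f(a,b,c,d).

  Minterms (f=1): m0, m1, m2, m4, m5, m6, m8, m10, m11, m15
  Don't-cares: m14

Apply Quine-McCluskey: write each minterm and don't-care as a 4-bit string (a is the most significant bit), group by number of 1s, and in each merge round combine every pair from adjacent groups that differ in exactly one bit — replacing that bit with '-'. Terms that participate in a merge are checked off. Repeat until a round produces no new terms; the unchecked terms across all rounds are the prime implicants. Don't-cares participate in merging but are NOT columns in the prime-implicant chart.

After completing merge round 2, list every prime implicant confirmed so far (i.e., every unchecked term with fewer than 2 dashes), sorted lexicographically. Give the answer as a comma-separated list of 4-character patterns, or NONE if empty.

[col 0] 0000*, 0001*, 0010*, 0100*, 0101*, 0110*, 1000*, 1010*, 1011*, 1110*, 1111*
[col 1] -000*, -010*, -110*, 0-00*, 0-01*, 0-10*, 00-0*, 000-*, 01-0*, 010-*, 1-10*, 1-11*, 10-0*, 101-*, 111-*
[col 2] --10, -0-0, 0--0, 0-0-, 1-1-
Prime implicants: --10, -0-0, 0--0, 0-0-, 1-1-

NONE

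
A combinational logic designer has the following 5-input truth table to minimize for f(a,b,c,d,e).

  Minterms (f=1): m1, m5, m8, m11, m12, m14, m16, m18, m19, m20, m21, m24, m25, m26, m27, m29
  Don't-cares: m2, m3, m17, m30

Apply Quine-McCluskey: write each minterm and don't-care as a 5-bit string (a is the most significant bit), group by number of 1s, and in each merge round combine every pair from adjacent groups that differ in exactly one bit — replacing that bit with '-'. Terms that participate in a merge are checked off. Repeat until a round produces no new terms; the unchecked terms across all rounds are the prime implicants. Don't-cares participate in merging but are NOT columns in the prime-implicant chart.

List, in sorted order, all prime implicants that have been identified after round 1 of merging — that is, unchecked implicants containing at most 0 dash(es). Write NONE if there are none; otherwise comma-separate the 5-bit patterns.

size-2^0 implicants → 00001(✓)  00010(✓)  00011(✓)  00101(✓)  01000(✓)  01011(✓)  01100(✓)  01110(✓)  10000(✓)  10001(✓)  10010(✓)  10011(✓)  10100(✓)  10101(✓)  11000(✓)  11001(✓)  11010(✓)  11011(✓)  11101(✓)  11110(✓)
size-2^1 implicants → -0001(✓)  -0010(✓)  -0011(✓)  -0101(✓)  -1000  -1011(✓)  -1110  0-011(✓)  00-01(✓)  000-1(✓)  0001-(✓)  01-00  011-0  1-000(✓)  1-001(✓)  1-010(✓)  1-011(✓)  1-101(✓)  10-00(✓)  10-01(✓)  100-0(✓)  100-1(✓)  1000-(✓)  1001-(✓)  1010-(✓)  11-01(✓)  11-10  110-0(✓)  110-1(✓)  1100-(✓)  1101-(✓)
size-2^2 implicants → --011  -0-01  -00-1  -001-  1--01  1-0-0(✓)  1-0-1(✓)  1-00-(✓)  1-01-(✓)  10-0-  100--(✓)  110--(✓)
size-2^3 implicants → 1-0--
Unchecked terms (primes): --011, -0-01, -00-1, -001-, -1000, -1110, 01-00, 011-0, 1--01, 1-0--, 10-0-, 11-10

NONE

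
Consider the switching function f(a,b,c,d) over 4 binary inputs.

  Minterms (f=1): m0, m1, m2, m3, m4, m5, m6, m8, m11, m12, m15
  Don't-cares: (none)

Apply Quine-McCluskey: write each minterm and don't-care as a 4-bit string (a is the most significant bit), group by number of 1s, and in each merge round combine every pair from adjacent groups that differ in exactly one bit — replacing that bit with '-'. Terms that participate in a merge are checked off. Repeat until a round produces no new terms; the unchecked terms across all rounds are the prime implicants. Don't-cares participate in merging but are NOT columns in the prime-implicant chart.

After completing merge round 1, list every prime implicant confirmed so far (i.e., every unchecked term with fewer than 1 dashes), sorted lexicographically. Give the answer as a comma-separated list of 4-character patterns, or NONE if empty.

size-2^0 implicants → 0000(✓)  0001(✓)  0010(✓)  0011(✓)  0100(✓)  0101(✓)  0110(✓)  1000(✓)  1011(✓)  1100(✓)  1111(✓)
size-2^1 implicants → -000(✓)  -011  -100(✓)  0-00(✓)  0-01(✓)  0-10(✓)  00-0(✓)  00-1(✓)  000-(✓)  001-(✓)  01-0(✓)  010-(✓)  1-00(✓)  1-11
size-2^2 implicants → --00  0--0  0-0-  00--
Unchecked terms (primes): --00, -011, 0--0, 0-0-, 00--, 1-11

NONE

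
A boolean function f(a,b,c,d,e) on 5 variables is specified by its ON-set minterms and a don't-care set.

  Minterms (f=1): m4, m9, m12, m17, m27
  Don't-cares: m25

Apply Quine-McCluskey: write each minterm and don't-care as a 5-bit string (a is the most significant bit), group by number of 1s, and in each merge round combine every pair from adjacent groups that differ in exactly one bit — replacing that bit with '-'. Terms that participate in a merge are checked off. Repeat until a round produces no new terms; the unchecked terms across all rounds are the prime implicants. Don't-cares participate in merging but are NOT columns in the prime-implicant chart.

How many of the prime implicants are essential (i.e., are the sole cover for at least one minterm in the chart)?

size-2^0 implicants → 00100(✓)  01001(✓)  01100(✓)  10001(✓)  11001(✓)  11011(✓)
size-2^1 implicants → -1001  0-100  1-001  110-1
Unchecked terms (primes): -1001, 0-100, 1-001, 110-1
Minterm coverage:
  m4 ⊆ 0-100 [E]
  m9 ⊆ -1001 [E]
  m12 ⊆ 0-100 [E]
  m17 ⊆ 1-001 [E]
  m27 ⊆ 110-1 [E]
E = {-1001, 0-100, 1-001, 110-1}

4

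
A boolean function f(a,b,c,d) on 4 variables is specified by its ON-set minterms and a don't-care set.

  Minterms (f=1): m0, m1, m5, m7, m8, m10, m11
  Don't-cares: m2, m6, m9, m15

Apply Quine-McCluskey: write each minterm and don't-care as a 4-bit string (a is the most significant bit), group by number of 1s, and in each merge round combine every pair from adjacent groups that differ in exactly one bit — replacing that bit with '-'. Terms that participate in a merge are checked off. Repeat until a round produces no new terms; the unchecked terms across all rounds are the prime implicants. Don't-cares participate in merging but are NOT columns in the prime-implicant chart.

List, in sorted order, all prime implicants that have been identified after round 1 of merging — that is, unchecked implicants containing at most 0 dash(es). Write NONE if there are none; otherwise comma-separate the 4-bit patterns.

NONE

[col 0] 0000*, 0001*, 0010*, 0101*, 0110*, 0111*, 1000*, 1001*, 1010*, 1011*, 1111*
[col 1] -000*, -001*, -010*, -111, 0-01, 0-10, 00-0*, 000-*, 01-1, 011-, 1-11, 10-0*, 10-1*, 100-*, 101-*
[col 2] -0-0, -00-, 10--
Prime implicants: -0-0, -00-, -111, 0-01, 0-10, 01-1, 011-, 1-11, 10--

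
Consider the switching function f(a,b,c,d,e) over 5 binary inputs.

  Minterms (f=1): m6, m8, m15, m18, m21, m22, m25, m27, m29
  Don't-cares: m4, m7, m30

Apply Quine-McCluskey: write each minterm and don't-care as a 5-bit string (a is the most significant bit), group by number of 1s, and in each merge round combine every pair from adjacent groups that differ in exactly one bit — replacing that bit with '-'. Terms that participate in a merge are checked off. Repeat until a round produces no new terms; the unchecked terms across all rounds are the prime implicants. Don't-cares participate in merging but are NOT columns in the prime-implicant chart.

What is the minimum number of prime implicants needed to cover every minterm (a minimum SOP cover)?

6

size-2^0 implicants → 00100(✓)  00110(✓)  00111(✓)  01000  01111(✓)  10010(✓)  10101(✓)  10110(✓)  11001(✓)  11011(✓)  11101(✓)  11110(✓)
size-2^1 implicants → -0110  0-111  001-0  0011-  1-101  1-110  10-10  11-01  110-1
Unchecked terms (primes): -0110, 0-111, 001-0, 0011-, 01000, 1-101, 1-110, 10-10, 11-01, 110-1
Minterm coverage:
  m6 ⊆ -0110,001-0,0011-
  m8 ⊆ 01000 [E]
  m15 ⊆ 0-111 [E]
  m18 ⊆ 10-10 [E]
  m21 ⊆ 1-101 [E]
  m22 ⊆ -0110,1-110,10-10
  m25 ⊆ 11-01,110-1
  m27 ⊆ 110-1 [E]
  m29 ⊆ 1-101,11-01
E = {0-111, 01000, 1-101, 10-10, 110-1}
Petrick residual → -0110
Cover = b'cde' + a'cde + a'bc'd'e' + acd'e + ab'de' + abc'e  |cover|=6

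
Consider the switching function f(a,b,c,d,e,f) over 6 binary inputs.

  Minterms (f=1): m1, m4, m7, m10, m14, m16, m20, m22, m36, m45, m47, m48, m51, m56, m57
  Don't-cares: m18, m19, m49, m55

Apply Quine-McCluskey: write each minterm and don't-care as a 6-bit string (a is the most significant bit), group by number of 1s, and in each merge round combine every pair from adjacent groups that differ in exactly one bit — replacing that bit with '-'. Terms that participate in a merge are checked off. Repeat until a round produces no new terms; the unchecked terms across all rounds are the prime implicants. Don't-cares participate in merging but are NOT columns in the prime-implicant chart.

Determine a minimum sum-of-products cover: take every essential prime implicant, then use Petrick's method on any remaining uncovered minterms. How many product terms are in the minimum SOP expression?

Round 0: 000001 000100✓ 000111 001010✓ 001110✓ 010000✓ 010010✓ 010011✓ 010100✓ 010110✓ 100100✓ 101101✓ 101111✓ 110000✓ 110001✓ 110011✓ 110111✓ 111000✓ 111001✓
Round 1: -00100 -10000 -10011 0-0100 001-10 010-00✓ 010-10✓ 0100-0✓ 01001- 0101-0✓ 1011-1 11-000✓ 11-001✓ 110-11 1100-1 11000-✓ 11100-✓
Round 2: 010--0 11-00-
PIs = {-00100, -10000, -10011, 0-0100, 000001, 000111, 001-10, 010--0, 01001-, 1011-1, 11-00-, 110-11, 1100-1}
Coverage chart:
  m1: 000001 ←essential
  m4: -00100,0-0100
  m7: 000111 ←essential
  m10: 001-10 ←essential
  m14: 001-10 ←essential
  m16: -10000,010--0
  m20: 0-0100,010--0
  m22: 010--0 ←essential
  m36: -00100 ←essential
  m45: 1011-1 ←essential
  m47: 1011-1 ←essential
  m48: -10000,11-00-
  m51: -10011,110-11,1100-1
  m56: 11-00- ←essential
  m57: 11-00- ←essential
Essential: -00100, 000001, 000111, 001-10, 010--0, 1011-1, 11-00-
Petrick residual → -10011
Min cover (8 terms): b'c'de'f' + bc'd'ef + a'b'c'd'e'f + a'b'c'def + a'b'cef' + a'bc'f' + ab'cdf + abd'e'

8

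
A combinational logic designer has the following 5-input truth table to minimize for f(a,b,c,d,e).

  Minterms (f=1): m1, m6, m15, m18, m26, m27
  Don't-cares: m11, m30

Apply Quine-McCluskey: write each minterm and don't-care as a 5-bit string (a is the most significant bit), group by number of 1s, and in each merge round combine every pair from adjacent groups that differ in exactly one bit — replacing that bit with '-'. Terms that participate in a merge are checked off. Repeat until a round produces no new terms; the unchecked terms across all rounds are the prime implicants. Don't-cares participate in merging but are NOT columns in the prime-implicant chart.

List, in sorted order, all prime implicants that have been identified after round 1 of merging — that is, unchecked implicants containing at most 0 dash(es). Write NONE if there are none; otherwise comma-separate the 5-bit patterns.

00001, 00110

[col 0] 00001, 00110, 01011*, 01111*, 10010*, 11010*, 11011*, 11110*
[col 1] -1011, 01-11, 1-010, 11-10, 1101-
Prime implicants: -1011, 00001, 00110, 01-11, 1-010, 11-10, 1101-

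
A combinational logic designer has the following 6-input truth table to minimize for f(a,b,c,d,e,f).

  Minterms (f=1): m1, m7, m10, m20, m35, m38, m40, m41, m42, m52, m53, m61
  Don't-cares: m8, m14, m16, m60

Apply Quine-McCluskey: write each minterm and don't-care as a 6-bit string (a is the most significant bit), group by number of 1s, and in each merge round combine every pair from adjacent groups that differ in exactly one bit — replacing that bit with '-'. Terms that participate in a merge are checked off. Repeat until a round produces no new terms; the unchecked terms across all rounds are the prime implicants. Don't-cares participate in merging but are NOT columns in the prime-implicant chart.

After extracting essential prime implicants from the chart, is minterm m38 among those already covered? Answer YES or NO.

YES

size-2^0 implicants → 000001  000111  001000(✓)  001010(✓)  001110(✓)  010000(✓)  010100(✓)  100011  100110  101000(✓)  101001(✓)  101010(✓)  110100(✓)  110101(✓)  111100(✓)  111101(✓)
size-2^1 implicants → -01000(✓)  -01010(✓)  -10100  001-10  0010-0(✓)  010-00  1010-0(✓)  10100-  11-100(✓)  11-101(✓)  11010-(✓)  11110-(✓)
size-2^2 implicants → -010-0  11-10-
Unchecked terms (primes): -010-0, -10100, 000001, 000111, 001-10, 010-00, 100011, 100110, 10100-, 11-10-
Minterm coverage:
  m1 ⊆ 000001 [E]
  m7 ⊆ 000111 [E]
  m10 ⊆ -010-0,001-10
  m20 ⊆ -10100,010-00
  m35 ⊆ 100011 [E]
  m38 ⊆ 100110 [E]
  m40 ⊆ -010-0,10100-
  m41 ⊆ 10100- [E]
  m42 ⊆ -010-0 [E]
  m52 ⊆ -10100,11-10-
  m53 ⊆ 11-10- [E]
  m61 ⊆ 11-10- [E]
E = {-010-0, 000001, 000111, 100011, 100110, 10100-, 11-10-}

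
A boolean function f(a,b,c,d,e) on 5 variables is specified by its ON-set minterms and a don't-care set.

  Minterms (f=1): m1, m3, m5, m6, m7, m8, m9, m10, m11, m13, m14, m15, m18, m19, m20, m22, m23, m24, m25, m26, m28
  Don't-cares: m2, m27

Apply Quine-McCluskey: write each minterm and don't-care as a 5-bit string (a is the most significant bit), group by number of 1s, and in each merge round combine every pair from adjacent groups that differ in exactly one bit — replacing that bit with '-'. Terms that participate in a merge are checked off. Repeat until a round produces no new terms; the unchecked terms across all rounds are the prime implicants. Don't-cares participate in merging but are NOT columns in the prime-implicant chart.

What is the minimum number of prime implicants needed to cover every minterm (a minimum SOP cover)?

size-2^0 implicants → 00001(✓)  00010(✓)  00011(✓)  00101(✓)  00110(✓)  00111(✓)  01000(✓)  01001(✓)  01010(✓)  01011(✓)  01101(✓)  01110(✓)  01111(✓)  10010(✓)  10011(✓)  10100(✓)  10110(✓)  10111(✓)  11000(✓)  11001(✓)  11010(✓)  11011(✓)  11100(✓)
size-2^1 implicants → -0010(✓)  -0011(✓)  -0110(✓)  -0111(✓)  -1000(✓)  -1001(✓)  -1010(✓)  -1011(✓)  0-001(✓)  0-010(✓)  0-011(✓)  0-101(✓)  0-110(✓)  0-111(✓)  00-01(✓)  00-10(✓)  00-11(✓)  000-1(✓)  0001-(✓)  001-1(✓)  0011-(✓)  01-01(✓)  01-10(✓)  01-11(✓)  010-0(✓)  010-1(✓)  0100-(✓)  0101-(✓)  011-1(✓)  0111-(✓)  1-010(✓)  1-011(✓)  1-100  10-10(✓)  10-11(✓)  1001-(✓)  101-0  1011-(✓)  11-00  110-0(✓)  110-1(✓)  1100-(✓)  1101-(✓)
size-2^2 implicants → --010(✓)  --011(✓)  -0-10(✓)  -0-11(✓)  -001-(✓)  -011-(✓)  -10-0(✓)  -10-1(✓)  -100-(✓)  -101-(✓)  0--01(✓)  0--10(✓)  0--11(✓)  0-0-1(✓)  0-01-(✓)  0-1-1(✓)  0-11-(✓)  00--1(✓)  00-1-(✓)  01--1(✓)  01-1-(✓)  010--(✓)  1-01-(✓)  10-1-(✓)  110--(✓)
size-2^3 implicants → --01-  -0-1-  -10--  0---1  0--1-
Unchecked terms (primes): --01-, -0-1-, -10--, 0---1, 0--1-, 1-100, 101-0, 11-00
Minterm coverage:
  m1 ⊆ 0---1 [E]
  m3 ⊆ --01-,-0-1-,0---1,0--1-
  m5 ⊆ 0---1 [E]
  m6 ⊆ -0-1-,0--1-
  m7 ⊆ -0-1-,0---1,0--1-
  m8 ⊆ -10-- [E]
  m9 ⊆ -10--,0---1
  m10 ⊆ --01-,-10--,0--1-
  m11 ⊆ --01-,-10--,0---1,0--1-
  m13 ⊆ 0---1 [E]
  m14 ⊆ 0--1- [E]
  m15 ⊆ 0---1,0--1-
  m18 ⊆ --01-,-0-1-
  m19 ⊆ --01-,-0-1-
  m20 ⊆ 1-100,101-0
  m22 ⊆ -0-1-,101-0
  m23 ⊆ -0-1- [E]
  m24 ⊆ -10--,11-00
  m25 ⊆ -10-- [E]
  m26 ⊆ --01-,-10--
  m28 ⊆ 1-100,11-00
E = {-0-1-, -10--, 0---1, 0--1-}
Petrick residual → 1-100
Cover = b'd + bc' + a'e + a'd + acd'e'  |cover|=5

5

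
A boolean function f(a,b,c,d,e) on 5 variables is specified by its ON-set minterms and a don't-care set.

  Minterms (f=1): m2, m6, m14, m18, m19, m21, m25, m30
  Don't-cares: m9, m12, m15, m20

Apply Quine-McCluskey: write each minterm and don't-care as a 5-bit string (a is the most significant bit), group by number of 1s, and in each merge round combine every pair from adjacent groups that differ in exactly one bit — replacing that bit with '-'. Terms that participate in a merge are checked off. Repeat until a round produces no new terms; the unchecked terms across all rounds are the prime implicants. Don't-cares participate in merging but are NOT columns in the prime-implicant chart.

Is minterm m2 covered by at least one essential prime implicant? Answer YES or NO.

[col 0] 00010*, 00110*, 01001*, 01100*, 01110*, 01111*, 10010*, 10011*, 10100*, 10101*, 11001*, 11110*
[col 1] -0010, -1001, -1110, 0-110, 00-10, 011-0, 0111-, 1001-, 1010-
Prime implicants: -0010, -1001, -1110, 0-110, 00-10, 011-0, 0111-, 1001-, 1010-
PI chart (minterm → PIs covering it):
  2 | -0010,00-10
  6 | 0-110,00-10
  14 | -1110,0-110,011-0,0111-
  18 | -0010,1001-
  19 | 1001-  (sole → essential)
  21 | 1010-  (sole → essential)
  25 | -1001  (sole → essential)
  30 | -1110  (sole → essential)
Essential prime implicants: -1001, -1110, 1001-, 1010-

NO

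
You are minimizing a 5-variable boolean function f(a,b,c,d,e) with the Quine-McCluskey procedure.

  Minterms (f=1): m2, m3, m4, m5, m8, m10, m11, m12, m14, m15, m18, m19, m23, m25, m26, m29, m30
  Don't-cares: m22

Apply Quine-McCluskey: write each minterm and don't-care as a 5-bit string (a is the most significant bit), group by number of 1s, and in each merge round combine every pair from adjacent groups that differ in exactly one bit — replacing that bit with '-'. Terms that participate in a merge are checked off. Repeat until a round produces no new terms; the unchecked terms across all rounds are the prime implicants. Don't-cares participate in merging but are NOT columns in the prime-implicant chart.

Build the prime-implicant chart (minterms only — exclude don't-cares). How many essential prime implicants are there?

5

size-2^0 implicants → 00010(✓)  00011(✓)  00100(✓)  00101(✓)  01000(✓)  01010(✓)  01011(✓)  01100(✓)  01110(✓)  01111(✓)  10010(✓)  10011(✓)  10110(✓)  10111(✓)  11001(✓)  11010(✓)  11101(✓)  11110(✓)
size-2^1 implicants → -0010(✓)  -0011(✓)  -1010(✓)  -1110(✓)  0-010(✓)  0-011(✓)  0-100  0001-(✓)  0010-  01-00(✓)  01-10(✓)  01-11(✓)  010-0(✓)  0101-(✓)  011-0(✓)  0111-(✓)  1-010(✓)  1-110(✓)  10-10(✓)  10-11(✓)  1001-(✓)  1011-(✓)  11-01  11-10(✓)
size-2^2 implicants → --010  -001-  -1-10  0-01-  01--0  01-1-  1--10  10-1-
Unchecked terms (primes): --010, -001-, -1-10, 0-01-, 0-100, 0010-, 01--0, 01-1-, 1--10, 10-1-, 11-01
Minterm coverage:
  m2 ⊆ --010,-001-,0-01-
  m3 ⊆ -001-,0-01-
  m4 ⊆ 0-100,0010-
  m5 ⊆ 0010- [E]
  m8 ⊆ 01--0 [E]
  m10 ⊆ --010,-1-10,0-01-,01--0,01-1-
  m11 ⊆ 0-01-,01-1-
  m12 ⊆ 0-100,01--0
  m14 ⊆ -1-10,01--0,01-1-
  m15 ⊆ 01-1- [E]
  m18 ⊆ --010,-001-,1--10,10-1-
  m19 ⊆ -001-,10-1-
  m23 ⊆ 10-1- [E]
  m25 ⊆ 11-01 [E]
  m26 ⊆ --010,-1-10,1--10
  m29 ⊆ 11-01 [E]
  m30 ⊆ -1-10,1--10
E = {0010-, 01--0, 01-1-, 10-1-, 11-01}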